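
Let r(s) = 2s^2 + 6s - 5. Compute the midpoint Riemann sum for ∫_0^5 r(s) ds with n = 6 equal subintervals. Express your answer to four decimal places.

132.7546

Δs = (5 − 0)/6 = 5/6.
Midpoints: 5/12, 1.25, 25/12, 35/12, 3.75, 55/12.
r(5/12) = -155/72, r(1.25) = 5.625, r(25/12) = 1165/72, r(35/12) = 2125/72, r(3.75) = 45.625, r(55/12) = 4645/72.
Sum = Δs · [r(5/12) + r(1.25) + r(25/12) + ...].
Sum ≈ 132.7546.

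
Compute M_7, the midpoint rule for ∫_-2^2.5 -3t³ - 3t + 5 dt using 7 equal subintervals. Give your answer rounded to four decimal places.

2.1768

Δt = (2.5 − (-2))/7 = 9/14.
Midpoints: -47/28, -29/28, -11/28, 0.25, 25/28, 43/28, 61/28.
f(-47/28) = 531773/21952, f(-29/28) = 251135/21952, f(-11/28) = 139625/21952, f(0.25) = 4.203125, f(25/28) = 4085/21952, f(43/28) = -229897/21952, f(61/28) = -714655/21952.
Sum = Δt · [f(-47/28) + f(-29/28) + f(-11/28) + ...].
Sum ≈ 2.1768.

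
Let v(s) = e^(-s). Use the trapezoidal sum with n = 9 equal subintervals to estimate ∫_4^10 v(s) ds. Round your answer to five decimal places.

Δs = (10 − 4)/9 = 2/3.
v(4) ≈ 0.01832, v(14/3) ≈ 0.00940, v(16/3) ≈ 0.00483, v(6) ≈ 0.00248, v(20/3) ≈ 0.00127, v(22/3) ≈ 0.00065, v(8) ≈ 0.00034, v(26/3) ≈ 0.00017, v(28/3) ≈ 0.00009, v(10) ≈ 0.00005.
T_9 = (Δs/2)·[v(s_0) + 2v(s_1) + ... + 2v(s_{8}) + v(s_9)].
Sum ≈ 0.01894.

0.01894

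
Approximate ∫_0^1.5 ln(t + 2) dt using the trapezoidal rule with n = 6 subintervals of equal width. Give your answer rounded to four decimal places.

Δt = (1.5 − 0)/6 = 0.25.
f(0) ≈ 0.6931, f(0.25) ≈ 0.8109, f(0.5) ≈ 0.9163, f(0.75) ≈ 1.0116, f(1) ≈ 1.0986, f(1.25) ≈ 1.1787, f(1.5) ≈ 1.2528.
T_6 = (Δt/2)·[f(t_0) + 2f(t_1) + ... + 2f(t_{5}) + f(t_6)].
Sum ≈ 1.4973.

1.4973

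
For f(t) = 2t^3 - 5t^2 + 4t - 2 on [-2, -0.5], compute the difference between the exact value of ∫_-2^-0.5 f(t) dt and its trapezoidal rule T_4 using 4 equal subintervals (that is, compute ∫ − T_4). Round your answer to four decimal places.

Exact integral: ∫_-2^-0.5 f(t) dt = -31.59375.
T_4 ≈ -32.033203.
Error ≈ -31.59375 − (-32.033203) ≈ 0.4395.

0.4395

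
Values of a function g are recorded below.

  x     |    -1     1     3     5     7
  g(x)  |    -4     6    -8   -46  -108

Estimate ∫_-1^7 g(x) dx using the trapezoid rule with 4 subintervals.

Δx = 2.
T_4 = (2/2)·[(-4) + 2·6 + 2·(-8) + 2·(-46) + (-108)] = -208.

-208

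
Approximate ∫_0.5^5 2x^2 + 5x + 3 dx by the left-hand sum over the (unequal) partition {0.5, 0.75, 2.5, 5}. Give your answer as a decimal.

85.28125

Subinterval widths: 0.25, 1.75, 2.5.
Left endpoints: 0.5, 0.75, 2.5.
f(0.5) = 6, f(0.75) = 7.875, f(2.5) = 28.
Sum = Σ Δx_i · f(x_i).
Sum = 85.28125.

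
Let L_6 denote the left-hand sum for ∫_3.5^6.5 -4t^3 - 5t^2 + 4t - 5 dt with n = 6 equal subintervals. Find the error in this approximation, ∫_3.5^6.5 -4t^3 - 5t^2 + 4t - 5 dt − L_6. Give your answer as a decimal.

-258.125

Exact integral: ∫_3.5^6.5 f(t) dt = -1976.25.
L_6 = -1718.125.
Error = -1976.25 − (-1718.125) = -258.125.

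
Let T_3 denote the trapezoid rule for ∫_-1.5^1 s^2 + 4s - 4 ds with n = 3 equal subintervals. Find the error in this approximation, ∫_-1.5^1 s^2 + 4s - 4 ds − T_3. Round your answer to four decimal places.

Exact integral: ∫_-1.5^1 f(s) ds ≈ -11.041667.
T_3 ≈ -10.752315.
Error ≈ -11.041667 − (-10.752315) ≈ -0.2894.

-0.2894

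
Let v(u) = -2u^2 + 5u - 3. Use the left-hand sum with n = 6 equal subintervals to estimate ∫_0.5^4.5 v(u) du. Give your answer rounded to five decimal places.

Δu = (4.5 − 0.5)/6 = 2/3.
Left endpoints: 0.5, 7/6, 11/6, 2.5, 19/6, 23/6.
v(0.5) = -1, v(7/6) = 1/9, v(11/6) = -5/9, v(2.5) = -3, v(19/6) = -65/9, v(23/6) = -119/9.
Sum = Δu · [v(0.5) + v(7/6) + v(11/6) + ...].
Sum ≈ -16.59259.

-16.59259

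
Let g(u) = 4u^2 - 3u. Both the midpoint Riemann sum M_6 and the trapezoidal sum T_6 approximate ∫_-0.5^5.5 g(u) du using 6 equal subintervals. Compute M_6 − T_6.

M_6 = 175.
T_6 = 181.
M_6 − T_6 = -6.

-6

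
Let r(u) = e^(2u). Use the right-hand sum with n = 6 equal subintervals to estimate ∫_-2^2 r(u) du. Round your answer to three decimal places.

49.411

Δu = (2 − (-2))/6 = 2/3.
Right endpoints: -4/3, -2/3, 0, 2/3, 4/3, 2.
r(-4/3) ≈ 0.069, r(-2/3) ≈ 0.264, r(0) ≈ 1.000, r(2/3) ≈ 3.794, r(4/3) ≈ 14.392, r(2) ≈ 54.598.
Sum = Δu · [r(-4/3) + r(-2/3) + r(0) + ...].
Sum ≈ 49.411.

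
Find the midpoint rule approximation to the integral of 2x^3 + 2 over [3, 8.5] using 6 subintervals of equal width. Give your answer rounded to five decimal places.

2567.24436

Δx = (8.5 − 3)/6 = 11/12.
Midpoints: 83/24, 4.375, 127/24, 149/24, 7.125, 193/24.
f(83/24) = 585611/6912, f(4.375) = 169.48046875, f(127/24) = 2062207/6912, f(149/24) = 3321773/6912, f(7.125) = 725.41015625, f(193/24) = 7202881/6912.
Sum = Δx · [f(83/24) + f(4.375) + f(127/24) + ...].
Sum ≈ 2567.24436.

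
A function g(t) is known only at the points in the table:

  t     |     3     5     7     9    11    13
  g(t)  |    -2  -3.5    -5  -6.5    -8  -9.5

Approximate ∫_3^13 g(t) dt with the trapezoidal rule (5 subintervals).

Δt = 2.
T_5 = (2/2)·[(-2) + 2·(-3.5) + 2·(-5) + 2·(-6.5) + 2·(-8) + (-9.5)] = -57.5.

-57.5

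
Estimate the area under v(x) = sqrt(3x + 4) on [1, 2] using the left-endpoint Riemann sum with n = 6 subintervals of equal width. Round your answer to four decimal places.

Δx = (2 − 1)/6 = 1/6.
Left endpoints: 1, 7/6, 4/3, 1.5, 5/3, 11/6.
v(1) ≈ 2.6458, v(7/6) ≈ 2.7386, v(4/3) ≈ 2.8284, v(1.5) ≈ 2.9155, v(5/3) ≈ 3.0000, v(11/6) ≈ 3.0822.
Sum = Δx · [v(1) + v(7/6) + v(4/3) + ...].
Sum ≈ 2.8684.

2.8684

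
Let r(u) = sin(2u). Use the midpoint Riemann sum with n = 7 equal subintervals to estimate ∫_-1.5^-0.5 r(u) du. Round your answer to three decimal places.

Δu = (-0.5 − (-1.5))/7 = 1/7.
Midpoints: -10/7, -9/7, -8/7, -1, -6/7, -5/7, -4/7.
r(-10/7) ≈ -0.281, r(-9/7) ≈ -0.540, r(-8/7) ≈ -0.755, r(-1) ≈ -0.909, r(-6/7) ≈ -0.990, r(-5/7) ≈ -0.990, r(-4/7) ≈ -0.910.
Sum = Δu · [r(-10/7) + r(-9/7) + r(-8/7) + ...].
Sum ≈ -0.768.

-0.768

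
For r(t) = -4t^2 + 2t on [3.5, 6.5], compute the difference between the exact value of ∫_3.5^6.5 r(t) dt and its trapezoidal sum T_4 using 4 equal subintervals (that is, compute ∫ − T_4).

Exact integral: ∫_3.5^6.5 r(t) dt = -279.
T_4 = -280.125.
Error = -279 − (-280.125) = 1.125.

1.125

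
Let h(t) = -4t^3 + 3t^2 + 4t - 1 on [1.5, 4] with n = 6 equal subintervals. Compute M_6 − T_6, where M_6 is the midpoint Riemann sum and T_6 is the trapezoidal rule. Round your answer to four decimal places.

M_6 ≈ -164.227431.
T_6 ≈ -167.482639.
M_6 − T_6 ≈ 3.2552.

3.2552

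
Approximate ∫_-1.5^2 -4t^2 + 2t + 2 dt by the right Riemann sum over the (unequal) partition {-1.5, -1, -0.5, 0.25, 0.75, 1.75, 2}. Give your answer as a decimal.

Subinterval widths: 0.5, 0.5, 0.75, 0.5, 1, 0.25.
Right endpoints: -1, -0.5, 0.25, 0.75, 1.75, 2.
f(-1) = -4, f(-0.5) = 0, f(0.25) = 2.25, f(0.75) = 1.25, f(1.75) = -6.75, f(2) = -10.
Sum = Σ Δt_i · f(t_i).
Sum = -8.9375.

-8.9375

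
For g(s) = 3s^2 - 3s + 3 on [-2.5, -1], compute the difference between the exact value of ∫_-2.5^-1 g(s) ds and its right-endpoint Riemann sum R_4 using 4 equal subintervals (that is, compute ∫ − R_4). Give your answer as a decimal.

3.69140625

Exact integral: ∫_-2.5^-1 g(s) ds = 27.
R_4 = 23.30859375.
Error = 27 − 23.30859375 = 3.69140625.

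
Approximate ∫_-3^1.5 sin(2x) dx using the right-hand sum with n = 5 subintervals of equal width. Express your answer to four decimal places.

0.6342

Δx = (1.5 − (-3))/5 = 0.9.
Right endpoints: -2.1, -1.2, -0.3, 0.6, 1.5.
f(-2.1) ≈ 0.8716, f(-1.2) ≈ -0.6755, f(-0.3) ≈ -0.5646, f(0.6) ≈ 0.9320, f(1.5) ≈ 0.1411.
Sum = Δx · [f(-2.1) + f(-1.2) + f(-0.3) + f(0.6) + f(1.5)].
Sum ≈ 0.6342.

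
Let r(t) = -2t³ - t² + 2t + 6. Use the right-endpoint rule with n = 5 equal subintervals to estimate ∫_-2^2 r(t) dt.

Δt = (2 − (-2))/5 = 0.8.
Right endpoints: -1.2, -0.4, 0.4, 1.2, 2.
r(-1.2) = 5.616, r(-0.4) = 5.168, r(0.4) = 6.512, r(1.2) = 3.504, r(2) = -10.
Sum = Δt · [r(-1.2) + r(-0.4) + r(0.4) + r(1.2) + r(2)].
Sum = 8.64.

8.64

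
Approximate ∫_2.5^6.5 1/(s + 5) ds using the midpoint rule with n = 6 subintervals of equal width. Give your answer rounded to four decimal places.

Δs = (6.5 − 2.5)/6 = 2/3.
Midpoints: 17/6, 3.5, 25/6, 29/6, 5.5, 37/6.
f(17/6) = 6/47, f(3.5) = 2/17, f(25/6) = 6/55, f(29/6) = 6/59, f(5.5) = 2/21, f(37/6) = 6/67.
Sum = Δs · [f(17/6) + f(3.5) + f(25/6) + ...].
Sum ≈ 0.4273.

0.4273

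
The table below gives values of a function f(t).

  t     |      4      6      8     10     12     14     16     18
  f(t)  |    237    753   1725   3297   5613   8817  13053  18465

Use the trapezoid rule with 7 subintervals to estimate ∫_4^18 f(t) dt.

85218

Δt = 2.
T_7 = (2/2)·[237 + 2·753 + 2·1725 + 2·3297 + 2·5613 + 2·8817 + 2·13053 + 18465] = 85218.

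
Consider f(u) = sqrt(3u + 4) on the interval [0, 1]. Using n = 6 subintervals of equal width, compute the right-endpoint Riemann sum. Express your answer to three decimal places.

Δu = (1 − 0)/6 = 1/6.
Right endpoints: 1/6, 1/3, 0.5, 2/3, 5/6, 1.
f(1/6) ≈ 2.121, f(1/3) ≈ 2.236, f(0.5) ≈ 2.345, f(2/3) ≈ 2.449, f(5/6) ≈ 2.550, f(1) ≈ 2.646.
Sum = Δu · [f(1/6) + f(1/3) + f(0.5) + ...].
Sum ≈ 2.391.

2.391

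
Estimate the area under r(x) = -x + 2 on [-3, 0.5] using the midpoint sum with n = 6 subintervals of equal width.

11.375

Δx = (0.5 − (-3))/6 = 7/12.
Midpoints: -65/24, -2.125, -37/24, -23/24, -0.375, 5/24.
r(-65/24) = 113/24, r(-2.125) = 4.125, r(-37/24) = 85/24, r(-23/24) = 71/24, r(-0.375) = 2.375, r(5/24) = 43/24.
Sum = Δx · [r(-65/24) + r(-2.125) + r(-37/24) + ...].
Sum = 11.375.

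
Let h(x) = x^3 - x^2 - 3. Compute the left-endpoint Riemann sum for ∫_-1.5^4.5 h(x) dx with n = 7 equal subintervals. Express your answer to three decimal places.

Δx = (4.5 − (-1.5))/7 = 6/7.
Left endpoints: -1.5, -9/14, 3/14, 15/14, 27/14, 39/14, 51/14.
h(-1.5) = -8.625, h(-9/14) = -10095/2744, h(3/14) = -8331/2744, h(15/14) = -8007/2744, h(27/14) = 1245/2744, h(39/14) = 29793/2744, h(51/14) = 88005/2744.
Sum = Δx · [h(-1.5) + h(-9/14) + h(3/14) + ...].
Sum ≈ 21.536.

21.536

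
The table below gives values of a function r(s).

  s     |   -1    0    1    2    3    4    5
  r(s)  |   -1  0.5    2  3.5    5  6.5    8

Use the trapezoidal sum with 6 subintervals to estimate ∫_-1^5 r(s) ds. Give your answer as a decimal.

21

Δs = 1.
T_6 = (1/2)·[(-1) + 2·0.5 + 2·2 + 2·3.5 + 2·5 + 2·6.5 + 8] = 21.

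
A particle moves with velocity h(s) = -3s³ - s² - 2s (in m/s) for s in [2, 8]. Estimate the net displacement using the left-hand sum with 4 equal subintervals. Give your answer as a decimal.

-2203.5

Δs = (8 − 2)/4 = 1.5.
Left endpoints: 2, 3.5, 5, 6.5.
h(2) = -32, h(3.5) = -147.875, h(5) = -410, h(6.5) = -879.125.
Sum = Δs · [h(2) + h(3.5) + h(5) + h(6.5)].
Sum = -2203.5.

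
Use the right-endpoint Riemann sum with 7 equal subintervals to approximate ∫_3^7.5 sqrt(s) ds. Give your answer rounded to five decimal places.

Δs = (7.5 − 3)/7 = 9/14.
Right endpoints: 51/14, 30/7, 69/14, 39/7, 87/14, 48/7, 7.5.
f(51/14) ≈ 1.90863, f(30/7) ≈ 2.07020, f(69/14) ≈ 2.22004, f(39/7) ≈ 2.36039, f(87/14) ≈ 2.49285, f(48/7) ≈ 2.61861, f(7.5) ≈ 2.73861.
Sum = Δs · [f(51/14) + f(30/7) + f(69/14) + ...].
Sum ≈ 10.54885.

10.54885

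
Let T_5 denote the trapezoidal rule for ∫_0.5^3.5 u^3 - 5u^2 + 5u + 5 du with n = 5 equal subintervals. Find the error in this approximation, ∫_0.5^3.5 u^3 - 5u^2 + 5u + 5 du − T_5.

-0.18

Exact integral: ∫_0.5^3.5 f(u) du = 11.25.
T_5 = 11.43.
Error = 11.25 − 11.43 = -0.18.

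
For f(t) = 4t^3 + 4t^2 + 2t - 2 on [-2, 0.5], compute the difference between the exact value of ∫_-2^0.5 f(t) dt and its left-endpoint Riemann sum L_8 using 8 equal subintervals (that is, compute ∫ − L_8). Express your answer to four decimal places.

3.7191

Exact integral: ∫_-2^0.5 f(t) dt ≈ -13.854167.
L_8 ≈ -17.573242.
Error ≈ -13.854167 − (-17.573242) ≈ 3.7191.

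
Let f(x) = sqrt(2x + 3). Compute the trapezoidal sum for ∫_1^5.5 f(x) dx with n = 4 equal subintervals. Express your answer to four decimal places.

13.7154

Δx = (5.5 − 1)/4 = 1.125.
f(1) ≈ 2.2361, f(2.125) ≈ 2.6926, f(3.25) ≈ 3.0822, f(4.375) ≈ 3.4278, f(5.5) ≈ 3.7417.
T_4 = (Δx/2)·[f(x_0) + 2f(x_1) + 2f(x_2) + 2f(x_3) + f(x_4)].
Sum ≈ 13.7154.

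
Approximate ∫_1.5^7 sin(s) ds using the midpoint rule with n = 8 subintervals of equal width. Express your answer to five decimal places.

-0.69681

Δs = (7 − 1.5)/8 = 0.6875.
Midpoints: 1.84375, 2.53125, 3.21875, 3.90625, 4.59375, 5.28125, 5.96875, 6.65625.
f(1.84375) ≈ 0.96298, f(2.53125) ≈ 0.57315, f(3.21875) ≈ -0.07708, f(3.90625) ≈ -0.69229, f(4.59375) ≈ -0.99297, f(5.28125) ≈ -0.84252, f(5.96875) ≈ -0.30928, f(6.65625) ≈ 0.36447.
Sum = Δs · [f(1.84375) + f(2.53125) + f(3.21875) + ...].
Sum ≈ -0.69681.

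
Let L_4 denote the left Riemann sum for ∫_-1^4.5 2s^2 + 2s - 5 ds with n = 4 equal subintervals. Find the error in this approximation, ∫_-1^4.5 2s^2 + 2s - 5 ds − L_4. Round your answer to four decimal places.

30.5651

Exact integral: ∫_-1^4.5 f(s) ds ≈ 53.166667.
L_4 = 22.6015625.
Error ≈ 53.166667 − 22.6015625 ≈ 30.5651.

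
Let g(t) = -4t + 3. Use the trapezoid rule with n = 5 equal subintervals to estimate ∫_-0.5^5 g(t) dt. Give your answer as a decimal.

Δt = (5 − (-0.5))/5 = 1.1.
g(-0.5) = 5, g(0.6) = 0.6, g(1.7) = -3.8, g(2.8) = -8.2, g(3.9) = -12.6, g(5) = -17.
T_5 = (Δt/2)·[g(t_0) + 2g(t_1) + ... + 2g(t_{4}) + g(t_5)].
Sum = -33.

-33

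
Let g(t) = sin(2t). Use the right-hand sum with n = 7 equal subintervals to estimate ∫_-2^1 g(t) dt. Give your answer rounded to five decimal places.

Δt = (1 − (-2))/7 = 3/7.
Right endpoints: -11/7, -8/7, -5/7, -2/7, 1/7, 4/7, 1.
g(-11/7) ≈ 0.00126, g(-8/7) ≈ -0.75515, g(-5/7) ≈ -0.98990, g(-2/7) ≈ -0.54083, g(1/7) ≈ 0.28184, g(4/7) ≈ 0.90982, g(1) ≈ 0.90930.
Sum = Δt · [g(-11/7) + g(-8/7) + g(-5/7) + ...].
Sum ≈ -0.07871.

-0.07871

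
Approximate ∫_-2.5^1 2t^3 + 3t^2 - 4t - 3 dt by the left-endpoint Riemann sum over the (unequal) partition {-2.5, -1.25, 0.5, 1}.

-4.0078125

Subinterval widths: 1.25, 1.75, 0.5.
Left endpoints: -2.5, -1.25, 0.5.
f(-2.5) = -5.5, f(-1.25) = 2.78125, f(0.5) = -4.
Sum = Σ Δt_i · f(t_i).
Sum = -4.0078125.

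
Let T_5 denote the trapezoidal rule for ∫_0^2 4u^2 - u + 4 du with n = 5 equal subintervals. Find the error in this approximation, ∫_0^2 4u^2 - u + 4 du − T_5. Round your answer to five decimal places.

-0.21333

Exact integral: ∫_0^2 f(u) du ≈ 16.6666667.
T_5 = 16.88.
Error ≈ 16.6666667 − 16.88 ≈ -0.21333.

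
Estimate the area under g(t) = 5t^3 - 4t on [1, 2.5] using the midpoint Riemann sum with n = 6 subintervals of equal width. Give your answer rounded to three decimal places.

36.873

Δt = (2.5 − 1)/6 = 0.25.
Midpoints: 1.125, 1.375, 1.625, 1.875, 2.125, 2.375.
g(1.125) = 1341/512, g(1.375) = 3839/512, g(1.625) = 7657/512, g(1.875) = 13035/512, g(2.125) = 20213/512, g(2.375) = 29431/512.
Sum = Δt · [g(1.125) + g(1.375) + g(1.625) + ...].
Sum ≈ 36.873.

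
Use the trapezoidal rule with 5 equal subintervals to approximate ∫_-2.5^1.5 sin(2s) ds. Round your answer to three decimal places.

0.495

Δs = (1.5 − (-2.5))/5 = 0.8.
f(-2.5) ≈ 0.959, f(-1.7) ≈ 0.256, f(-0.9) ≈ -0.974, f(-0.1) ≈ -0.199, f(0.7) ≈ 0.985, f(1.5) ≈ 0.141.
T_5 = (Δs/2)·[f(s_0) + 2f(s_1) + ... + 2f(s_{4}) + f(s_5)].
Sum ≈ 0.495.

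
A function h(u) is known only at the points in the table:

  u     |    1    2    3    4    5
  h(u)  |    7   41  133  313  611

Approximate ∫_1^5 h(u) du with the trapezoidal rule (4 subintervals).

Δu = 1.
T_4 = (1/2)·[7 + 2·41 + 2·133 + 2·313 + 611] = 796.

796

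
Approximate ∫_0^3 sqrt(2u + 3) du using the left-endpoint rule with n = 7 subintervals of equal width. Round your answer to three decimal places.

Δu = (3 − 0)/7 = 3/7.
Left endpoints: 0, 3/7, 6/7, 9/7, 12/7, 15/7, 18/7.
f(0) ≈ 1.732, f(3/7) ≈ 1.964, f(6/7) ≈ 2.171, f(9/7) ≈ 2.360, f(12/7) ≈ 2.535, f(15/7) ≈ 2.699, f(18/7) ≈ 2.854.
Sum = Δu · [f(0) + f(3/7) + f(6/7) + ...].
Sum ≈ 6.993.

6.993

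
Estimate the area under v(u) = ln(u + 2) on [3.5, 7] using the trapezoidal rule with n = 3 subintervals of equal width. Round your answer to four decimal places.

6.8909

Δu = (7 − 3.5)/3 = 7/6.
v(3.5) ≈ 1.7047, v(14/3) ≈ 1.8971, v(35/6) ≈ 2.0584, v(7) ≈ 2.1972.
T_3 = (Δu/2)·[v(u_0) + 2v(u_1) + 2v(u_2) + v(u_3)].
Sum ≈ 6.8909.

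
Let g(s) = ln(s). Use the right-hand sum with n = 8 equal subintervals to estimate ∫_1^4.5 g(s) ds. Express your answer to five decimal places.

Δs = (4.5 − 1)/8 = 0.4375.
Right endpoints: 1.4375, 1.875, 2.3125, 2.75, 3.1875, 3.625, 4.0625, 4.5.
g(1.4375) ≈ 0.36291, g(1.875) ≈ 0.62861, g(2.3125) ≈ 0.83833, g(2.75) ≈ 1.01160, g(3.1875) ≈ 1.15924, g(3.625) ≈ 1.28785, g(4.0625) ≈ 1.40180, g(4.5) ≈ 1.50408.
Sum = Δs · [g(1.4375) + g(1.875) + g(2.3125) + ...].
Sum ≈ 3.58505.

3.58505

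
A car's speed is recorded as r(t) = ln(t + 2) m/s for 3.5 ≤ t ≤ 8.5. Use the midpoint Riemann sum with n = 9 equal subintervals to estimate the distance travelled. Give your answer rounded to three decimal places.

10.314

Δt = (8.5 − 3.5)/9 = 5/9.
Midpoints: 34/9, 13/3, 44/9, 49/9, 6, 59/9, 64/9, 23/3, 74/9.
r(34/9) ≈ 1.754, r(13/3) ≈ 1.846, r(44/9) ≈ 1.930, r(49/9) ≈ 2.007, r(6) ≈ 2.079, r(59/9) ≈ 2.147, r(64/9) ≈ 2.209, r(23/3) ≈ 2.269, r(74/9) ≈ 2.325.
Sum = Δt · [r(34/9) + r(13/3) + r(44/9) + ...].
Sum ≈ 10.314.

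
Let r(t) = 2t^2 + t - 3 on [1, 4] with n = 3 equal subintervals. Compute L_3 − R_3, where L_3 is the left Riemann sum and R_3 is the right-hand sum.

L_3 = 25.
R_3 = 58.
L_3 − R_3 = -33.

-33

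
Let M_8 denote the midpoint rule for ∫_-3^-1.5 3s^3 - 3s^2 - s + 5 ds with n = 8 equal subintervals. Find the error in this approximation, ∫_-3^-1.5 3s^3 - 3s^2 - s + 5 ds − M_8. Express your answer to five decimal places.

-0.10217

Exact integral: ∫_-3^-1.5 f(s) ds = -69.703125.
M_8 ≈ -69.6009521.
Error ≈ -69.703125 − (-69.6009521) ≈ -0.10217.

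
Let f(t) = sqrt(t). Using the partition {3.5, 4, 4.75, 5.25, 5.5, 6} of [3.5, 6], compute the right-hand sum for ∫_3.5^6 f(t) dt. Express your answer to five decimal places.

5.59128

Subinterval widths: 0.5, 0.75, 0.5, 0.25, 0.5.
Right endpoints: 4, 4.75, 5.25, 5.5, 6.
f(4) ≈ 2.00000, f(4.75) ≈ 2.17945, f(5.25) ≈ 2.29129, f(5.5) ≈ 2.34521, f(6) ≈ 2.44949.
Sum = Σ Δt_i · f(t_i).
Sum ≈ 5.59128.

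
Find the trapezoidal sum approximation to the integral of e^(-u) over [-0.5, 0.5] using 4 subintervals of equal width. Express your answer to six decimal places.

Δu = (0.5 − (-0.5))/4 = 0.25.
f(-0.5) ≈ 1.648721, f(-0.25) ≈ 1.284025, f(0) ≈ 1.000000, f(0.25) ≈ 0.778801, f(0.5) ≈ 0.606531.
T_4 = (Δu/2)·[f(u_0) + 2f(u_1) + 2f(u_2) + 2f(u_3) + f(u_4)].
Sum ≈ 1.047613.

1.047613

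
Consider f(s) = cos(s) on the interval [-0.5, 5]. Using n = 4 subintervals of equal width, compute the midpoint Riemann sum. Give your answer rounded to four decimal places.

Δs = (5 − (-0.5))/4 = 1.375.
Midpoints: 0.1875, 1.5625, 2.9375, 4.3125.
f(0.1875) ≈ 0.9825, f(1.5625) ≈ 0.0083, f(2.9375) ≈ -0.9792, f(4.3125) ≈ -0.3893.
Sum = Δs · [f(0.1875) + f(1.5625) + f(2.9375) + f(4.3125)].
Sum ≈ -0.5195.

-0.5195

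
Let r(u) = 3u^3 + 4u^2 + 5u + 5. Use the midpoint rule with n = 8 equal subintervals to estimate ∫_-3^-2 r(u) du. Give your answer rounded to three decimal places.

-30.893

Δu = (-2 − (-3))/8 = 0.125.
Midpoints: -2.9375, -2.8125, -2.6875, -2.5625, -2.4375, -2.3125, -2.1875, -2.0625.
r(-2.9375) = -209773/4096, r(-2.8125) = -180895/4096, r(-2.6875) = -154745/4096, r(-2.5625) = -131179/4096, r(-2.4375) = -110053/4096, r(-2.3125) = -91223/4096, r(-2.1875) = -74545/4096, r(-2.0625) = -59875/4096.
Sum = Δu · [r(-2.9375) + r(-2.8125) + r(-2.6875) + ...].
Sum ≈ -30.893.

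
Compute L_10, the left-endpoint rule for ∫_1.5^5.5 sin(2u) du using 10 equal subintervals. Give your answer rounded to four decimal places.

Δu = (5.5 − 1.5)/10 = 0.4.
Left endpoints: 1.5, 1.9, 2.3, 2.7, 3.1, 3.5, 3.9, 4.3, 4.7, 5.1.
f(1.5) ≈ 0.1411, f(1.9) ≈ -0.6119, f(2.3) ≈ -0.9937, f(2.7) ≈ -0.7728, f(3.1) ≈ -0.0831, f(3.5) ≈ 0.6570, f(3.9) ≈ 0.9985, f(4.3) ≈ 0.7344, f(4.7) ≈ 0.0248, f(5.1) ≈ -0.6999.
Sum = Δu · [f(1.5) + f(1.9) + f(2.3) + ...].
Sum ≈ -0.2422.

-0.2422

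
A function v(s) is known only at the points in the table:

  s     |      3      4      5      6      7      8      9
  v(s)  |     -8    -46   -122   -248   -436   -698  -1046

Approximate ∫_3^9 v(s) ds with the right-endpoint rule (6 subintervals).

-2596

Δs = 1.
Sum = 1·[(-46) + (-122) + (-248) + (-436) + (-698) + (-1046)] = -2596.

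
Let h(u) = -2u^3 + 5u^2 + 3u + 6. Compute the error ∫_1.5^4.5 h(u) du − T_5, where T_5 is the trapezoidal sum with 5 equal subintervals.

2.34

Exact integral: ∫_1.5^4.5 h(u) du = -11.25.
T_5 = -13.59.
Error = -11.25 − (-13.59) = 2.34.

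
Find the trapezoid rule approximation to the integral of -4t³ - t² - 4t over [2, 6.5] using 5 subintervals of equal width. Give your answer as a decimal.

-1966.0275

Δt = (6.5 − 2)/5 = 0.9.
f(2) = -44, f(2.9) = -117.566, f(3.8) = -249.128, f(4.7) = -456.182, f(5.6) = -756.224, f(6.5) = -1166.75.
T_5 = (Δt/2)·[f(t_0) + 2f(t_1) + ... + 2f(t_{4}) + f(t_5)].
Sum = -1966.0275.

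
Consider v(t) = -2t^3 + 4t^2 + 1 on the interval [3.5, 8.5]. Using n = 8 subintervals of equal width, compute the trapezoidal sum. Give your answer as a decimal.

-1778.75

Δt = (8.5 − 3.5)/8 = 0.625.
v(3.5) = -35.75, v(4.125) = -71.31640625, v(4.75) = -123.09375, v(5.375) = -194.01171875, v(6) = -287, v(6.625) = -404.98828125, v(7.25) = -550.90625, v(7.875) = -727.68359375, v(8.5) = -938.25.
T_8 = (Δt/2)·[v(t_0) + 2v(t_1) + ... + 2v(t_{7}) + v(t_8)].
Sum = -1778.75.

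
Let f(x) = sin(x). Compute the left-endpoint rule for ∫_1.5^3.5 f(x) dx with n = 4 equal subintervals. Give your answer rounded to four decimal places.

1.3232

Δx = (3.5 − 1.5)/4 = 0.5.
Left endpoints: 1.5, 2, 2.5, 3.
f(1.5) ≈ 0.9975, f(2) ≈ 0.9093, f(2.5) ≈ 0.5985, f(3) ≈ 0.1411.
Sum = Δx · [f(1.5) + f(2) + f(2.5) + f(3)].
Sum ≈ 1.3232.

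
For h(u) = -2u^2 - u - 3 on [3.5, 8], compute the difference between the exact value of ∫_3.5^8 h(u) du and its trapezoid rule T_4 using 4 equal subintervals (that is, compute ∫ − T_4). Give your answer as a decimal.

1.8984375

Exact integral: ∫_3.5^8 h(u) du = -352.125.
T_4 = -354.0234375.
Error = -352.125 − (-354.0234375) = 1.8984375.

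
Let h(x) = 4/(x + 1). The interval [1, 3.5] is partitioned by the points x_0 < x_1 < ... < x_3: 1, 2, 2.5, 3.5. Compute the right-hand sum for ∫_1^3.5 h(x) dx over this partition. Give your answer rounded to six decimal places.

Subinterval widths: 1, 0.5, 1.
Right endpoints: 2, 2.5, 3.5.
h(2) = 4/3, h(2.5) = 8/7, h(3.5) = 8/9.
Sum = Σ Δx_i · h(x_i).
Sum ≈ 2.793651.

2.793651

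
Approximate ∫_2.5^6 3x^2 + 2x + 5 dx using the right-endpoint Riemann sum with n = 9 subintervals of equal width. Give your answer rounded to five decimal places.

Δx = (6 − 2.5)/9 = 7/18.
Right endpoints: 26/9, 59/18, 11/3, 73/18, 40/9, 29/6, 47/9, 101/18, 6.
f(26/9) = 967/27, f(59/18) = 4729/108, f(11/3) = 158/3, f(73/18) = 6745/108, f(40/9) = 1975/27, f(29/6) = 84.75, f(47/9) = 2626/27, f(101/18) = 11953/108, f(6) = 125.
Sum = Δx · [f(26/9) + f(59/18) + f(11/3) + ...].
Sum ≈ 266.60494.

266.60494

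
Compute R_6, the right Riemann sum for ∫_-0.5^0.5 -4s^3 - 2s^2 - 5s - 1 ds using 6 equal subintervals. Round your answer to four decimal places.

Δs = (0.5 − (-0.5))/6 = 1/6.
Right endpoints: -1/3, -1/6, 0, 1/6, 1/3, 0.5.
f(-1/3) = 16/27, f(-1/6) = -11/54, f(0) = -1, f(1/6) = -103/54, f(1/3) = -82/27, f(0.5) = -4.5.
Sum = Δs · [f(-1/3) + f(-1/6) + f(0) + ...].
Sum ≈ -1.6759.

-1.6759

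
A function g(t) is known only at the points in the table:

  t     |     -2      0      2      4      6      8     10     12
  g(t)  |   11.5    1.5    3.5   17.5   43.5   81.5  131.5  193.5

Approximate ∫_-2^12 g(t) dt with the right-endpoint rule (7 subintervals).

Δt = 2.
Sum = 2·[1.5 + 3.5 + 17.5 + 43.5 + 81.5 + 131.5 + 193.5] = 945.

945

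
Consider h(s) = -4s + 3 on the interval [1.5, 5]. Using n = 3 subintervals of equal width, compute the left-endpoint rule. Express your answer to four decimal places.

-26.8333

Δs = (5 − 1.5)/3 = 7/6.
Left endpoints: 1.5, 8/3, 23/6.
h(1.5) = -3, h(8/3) = -23/3, h(23/6) = -37/3.
Sum = Δs · [h(1.5) + h(8/3) + h(23/6)].
Sum ≈ -26.8333.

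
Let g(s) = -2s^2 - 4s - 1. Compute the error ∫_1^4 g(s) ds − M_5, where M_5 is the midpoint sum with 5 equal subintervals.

-0.18

Exact integral: ∫_1^4 g(s) ds = -75.
M_5 = -74.82.
Error = -75 − (-74.82) = -0.18.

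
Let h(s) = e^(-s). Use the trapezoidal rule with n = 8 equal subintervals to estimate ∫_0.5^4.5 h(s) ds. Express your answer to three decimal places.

0.608

Δs = (4.5 − 0.5)/8 = 0.5.
h(0.5) ≈ 0.607, h(1) ≈ 0.368, h(1.5) ≈ 0.223, h(2) ≈ 0.135, h(2.5) ≈ 0.082, h(3) ≈ 0.050, h(3.5) ≈ 0.030, h(4) ≈ 0.018, h(4.5) ≈ 0.011.
T_8 = (Δs/2)·[h(s_0) + 2h(s_1) + ... + 2h(s_{7}) + h(s_8)].
Sum ≈ 0.608.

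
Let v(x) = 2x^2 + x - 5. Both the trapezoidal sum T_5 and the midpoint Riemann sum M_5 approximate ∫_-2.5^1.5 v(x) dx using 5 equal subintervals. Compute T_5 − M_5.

T_5 = -8.48.
M_5 = -9.76.
T_5 − M_5 = 1.28.

1.28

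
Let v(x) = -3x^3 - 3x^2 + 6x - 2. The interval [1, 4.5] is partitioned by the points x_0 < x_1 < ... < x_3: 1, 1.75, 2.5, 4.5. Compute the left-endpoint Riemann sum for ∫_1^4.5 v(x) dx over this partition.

-119.32421875

Subinterval widths: 0.75, 0.75, 2.
Left endpoints: 1, 1.75, 2.5.
v(1) = -2, v(1.75) = -16.765625, v(2.5) = -52.625.
Sum = Σ Δx_i · v(x_i).
Sum = -119.32421875.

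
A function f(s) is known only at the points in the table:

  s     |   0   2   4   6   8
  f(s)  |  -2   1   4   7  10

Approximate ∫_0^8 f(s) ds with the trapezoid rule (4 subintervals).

32

Δs = 2.
T_4 = (2/2)·[(-2) + 2·1 + 2·4 + 2·7 + 10] = 32.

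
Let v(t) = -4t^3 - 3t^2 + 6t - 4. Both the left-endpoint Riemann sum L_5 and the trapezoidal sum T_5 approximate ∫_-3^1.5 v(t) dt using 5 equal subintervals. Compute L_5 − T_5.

33.4125

L_5 = 44.37.
T_5 = 10.9575.
L_5 − T_5 = 33.4125.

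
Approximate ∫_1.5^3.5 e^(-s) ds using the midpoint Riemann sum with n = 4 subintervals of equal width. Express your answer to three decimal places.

Δs = (3.5 − 1.5)/4 = 0.5.
Midpoints: 1.75, 2.25, 2.75, 3.25.
f(1.75) ≈ 0.174, f(2.25) ≈ 0.105, f(2.75) ≈ 0.064, f(3.25) ≈ 0.039.
Sum = Δs · [f(1.75) + f(2.25) + f(2.75) + f(3.25)].
Sum ≈ 0.191.

0.191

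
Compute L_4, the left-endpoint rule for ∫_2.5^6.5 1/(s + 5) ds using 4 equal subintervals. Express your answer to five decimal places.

Δs = (6.5 − 2.5)/4 = 1.
Left endpoints: 2.5, 3.5, 4.5, 5.5.
f(2.5) = 2/15, f(3.5) = 2/17, f(4.5) = 2/19, f(5.5) = 2/21.
Sum = Δs · [f(2.5) + f(3.5) + f(4.5) + f(5.5)].
Sum ≈ 0.45148.

0.45148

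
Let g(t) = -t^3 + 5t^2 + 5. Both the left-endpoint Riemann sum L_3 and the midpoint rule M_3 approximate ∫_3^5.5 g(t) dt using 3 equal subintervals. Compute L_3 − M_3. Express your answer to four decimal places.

L_3 ≈ 47.835648.
M_3 ≈ 37.397280.
L_3 − M_3 ≈ 10.4384.

10.4384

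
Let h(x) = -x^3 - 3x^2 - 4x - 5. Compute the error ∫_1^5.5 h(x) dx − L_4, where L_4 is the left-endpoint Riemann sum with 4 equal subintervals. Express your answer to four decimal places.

-140.4053

Exact integral: ∫_1^5.5 h(x) dx = -474.890625.
L_4 ≈ -334.485352.
Error ≈ -474.890625 − (-334.485352) ≈ -140.4053.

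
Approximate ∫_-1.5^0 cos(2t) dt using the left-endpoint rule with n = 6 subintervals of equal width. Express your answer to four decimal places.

-0.1797

Δt = (0 − (-1.5))/6 = 0.25.
Left endpoints: -1.5, -1.25, -1, -0.75, -0.5, -0.25.
f(-1.5) ≈ -0.9900, f(-1.25) ≈ -0.8011, f(-1) ≈ -0.4161, f(-0.75) ≈ 0.0707, f(-0.5) ≈ 0.5403, f(-0.25) ≈ 0.8776.
Sum = Δt · [f(-1.5) + f(-1.25) + f(-1) + ...].
Sum ≈ -0.1797.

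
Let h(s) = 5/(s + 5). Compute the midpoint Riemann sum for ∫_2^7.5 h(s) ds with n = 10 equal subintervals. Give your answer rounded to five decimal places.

2.89821

Δs = (7.5 − 2)/10 = 0.55.
Midpoints: 2.275, 2.825, 3.375, 3.925, 4.475, 5.025, 5.575, 6.125, 6.675, 7.225.
h(2.275) = 200/291, h(2.825) = 200/313, h(3.375) = 40/67, h(3.925) = 200/357, h(4.475) = 200/379, h(5.025) = 200/401, h(5.575) = 200/423, h(6.125) = 40/89, h(6.675) = 200/467, h(7.225) = 200/489.
Sum = Δs · [h(2.275) + h(2.825) + h(3.375) + ...].
Sum ≈ 2.89821.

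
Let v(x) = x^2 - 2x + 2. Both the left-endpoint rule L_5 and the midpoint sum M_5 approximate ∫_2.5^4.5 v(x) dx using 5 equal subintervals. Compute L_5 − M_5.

-1.92

L_5 = 13.22.
M_5 = 15.14.
L_5 − M_5 = -1.92.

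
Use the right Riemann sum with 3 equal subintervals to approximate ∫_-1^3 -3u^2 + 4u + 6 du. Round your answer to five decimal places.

Δu = (3 − (-1))/3 = 4/3.
Right endpoints: 1/3, 5/3, 3.
f(1/3) = 7, f(5/3) = 13/3, f(3) = -9.
Sum = Δu · [f(1/3) + f(5/3) + f(3)].
Sum ≈ 3.11111.

3.11111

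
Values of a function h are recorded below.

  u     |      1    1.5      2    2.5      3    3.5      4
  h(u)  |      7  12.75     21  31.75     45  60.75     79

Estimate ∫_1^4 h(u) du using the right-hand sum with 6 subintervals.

125.125

Δu = 0.5.
Sum = 0.5·[12.75 + 21 + 31.75 + 45 + 60.75 + 79] = 125.125.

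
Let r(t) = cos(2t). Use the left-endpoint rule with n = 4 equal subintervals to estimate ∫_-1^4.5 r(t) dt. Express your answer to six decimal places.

0.520485

Δt = (4.5 − (-1))/4 = 1.375.
Left endpoints: -1, 0.375, 1.75, 3.125.
r(-1) ≈ -0.416147, r(0.375) ≈ 0.731689, r(1.75) ≈ -0.936457, r(3.125) ≈ 0.999449.
Sum = Δt · [r(-1) + r(0.375) + r(1.75) + r(3.125)].
Sum ≈ 0.520485.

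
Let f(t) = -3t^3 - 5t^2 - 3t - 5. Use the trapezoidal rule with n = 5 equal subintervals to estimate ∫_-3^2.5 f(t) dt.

Δt = (2.5 − (-3))/5 = 1.1.
f(-3) = 40, f(-1.9) = 3.227, f(-0.8) = -4.264, f(0.3) = -6.431, f(1.4) = -27.232, f(2.5) = -90.625.
T_5 = (Δt/2)·[f(t_0) + 2f(t_1) + ... + 2f(t_{4}) + f(t_5)].
Sum = -66.01375.

-66.01375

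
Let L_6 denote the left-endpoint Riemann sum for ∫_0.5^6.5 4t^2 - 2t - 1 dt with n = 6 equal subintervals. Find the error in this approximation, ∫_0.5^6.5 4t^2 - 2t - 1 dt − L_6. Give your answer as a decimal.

Exact integral: ∫_0.5^6.5 f(t) dt = 318.
L_6 = 244.
Error = 318 − 244 = 74.

74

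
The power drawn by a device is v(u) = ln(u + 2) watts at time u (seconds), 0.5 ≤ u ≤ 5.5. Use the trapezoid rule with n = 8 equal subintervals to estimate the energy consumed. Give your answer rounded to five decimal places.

Δu = (5.5 − 0.5)/8 = 0.625.
v(0.5) ≈ 0.91629, v(1.125) ≈ 1.13943, v(1.75) ≈ 1.32176, v(2.375) ≈ 1.47591, v(3) ≈ 1.60944, v(3.625) ≈ 1.72722, v(4.25) ≈ 1.83258, v(4.875) ≈ 1.92789, v(5.5) ≈ 2.01490.
T_8 = (Δu/2)·[v(u_0) + 2v(u_1) + ... + 2v(u_{7}) + v(u_8)].
Sum ≈ 7.81239.

7.81239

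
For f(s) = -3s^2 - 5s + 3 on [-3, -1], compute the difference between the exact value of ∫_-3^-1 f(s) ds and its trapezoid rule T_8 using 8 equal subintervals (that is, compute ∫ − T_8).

Exact integral: ∫_-3^-1 f(s) ds = 0.
T_8 = -0.0625.
Error = 0 − (-0.0625) = 0.0625.

0.0625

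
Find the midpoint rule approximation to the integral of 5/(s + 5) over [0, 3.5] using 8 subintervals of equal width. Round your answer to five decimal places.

2.65210

Δs = (3.5 − 0)/8 = 0.4375.
Midpoints: 0.21875, 0.65625, 1.09375, 1.53125, 1.96875, 2.40625, 2.84375, 3.28125.
f(0.21875) = 160/167, f(0.65625) = 160/181, f(1.09375) = 32/39, f(1.53125) = 160/209, f(1.96875) = 160/223, f(2.40625) = 160/237, f(2.84375) = 160/251, f(3.28125) = 32/53.
Sum = Δs · [f(0.21875) + f(0.65625) + f(1.09375) + ...].
Sum ≈ 2.65210.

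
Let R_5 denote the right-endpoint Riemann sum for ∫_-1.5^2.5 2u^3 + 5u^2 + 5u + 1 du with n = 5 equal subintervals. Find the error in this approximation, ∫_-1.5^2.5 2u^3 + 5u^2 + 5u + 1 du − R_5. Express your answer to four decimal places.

Exact integral: ∫_-1.5^2.5 f(u) du ≈ 62.666667.
R_5 = 97.28.
Error ≈ 62.666667 − 97.28 ≈ -34.6133.

-34.6133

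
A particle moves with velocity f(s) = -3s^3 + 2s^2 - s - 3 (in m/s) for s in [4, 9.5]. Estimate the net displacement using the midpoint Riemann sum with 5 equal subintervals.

-5408.9234375

Δs = (9.5 − 4)/5 = 1.1.
Midpoints: 4.55, 5.65, 6.75, 7.85, 8.95.
f(4.55) = -248.734125, f(5.65) = -485.891375, f(6.75) = -841.265625, f(7.85) = -1338.814875, f(8.95) = -2002.497125.
Sum = Δs · [f(4.55) + f(5.65) + f(6.75) + f(7.85) + f(8.95)].
Sum = -5408.9234375.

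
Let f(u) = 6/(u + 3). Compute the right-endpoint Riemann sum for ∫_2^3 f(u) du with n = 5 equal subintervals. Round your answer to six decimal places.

1.074174

Δu = (3 − 2)/5 = 0.2.
Right endpoints: 2.2, 2.4, 2.6, 2.8, 3.
f(2.2) = 15/13, f(2.4) = 10/9, f(2.6) = 15/14, f(2.8) = 30/29, f(3) = 1.
Sum = Δu · [f(2.2) + f(2.4) + f(2.6) + f(2.8) + f(3)].
Sum ≈ 1.074174.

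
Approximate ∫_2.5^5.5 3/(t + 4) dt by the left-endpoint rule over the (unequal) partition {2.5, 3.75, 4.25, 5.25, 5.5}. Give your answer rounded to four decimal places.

Subinterval widths: 1.25, 0.5, 1, 0.25.
Left endpoints: 2.5, 3.75, 4.25, 5.25.
f(2.5) = 6/13, f(3.75) = 12/31, f(4.25) = 4/11, f(5.25) = 12/37.
Sum = Σ Δt_i · f(t_i).
Sum ≈ 1.2152.

1.2152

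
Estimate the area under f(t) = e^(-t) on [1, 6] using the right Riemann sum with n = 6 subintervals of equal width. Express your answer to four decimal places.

0.2341

Δt = (6 − 1)/6 = 5/6.
Right endpoints: 11/6, 8/3, 3.5, 13/3, 31/6, 6.
f(11/6) ≈ 0.1599, f(8/3) ≈ 0.0695, f(3.5) ≈ 0.0302, f(13/3) ≈ 0.0131, f(31/6) ≈ 0.0057, f(6) ≈ 0.0025.
Sum = Δt · [f(11/6) + f(8/3) + f(3.5) + ...].
Sum ≈ 0.2341.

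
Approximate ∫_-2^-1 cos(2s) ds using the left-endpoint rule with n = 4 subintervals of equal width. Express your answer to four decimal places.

-0.8453

Δs = (-1 − (-2))/4 = 0.25.
Left endpoints: -2, -1.75, -1.5, -1.25.
f(-2) ≈ -0.6536, f(-1.75) ≈ -0.9365, f(-1.5) ≈ -0.9900, f(-1.25) ≈ -0.8011.
Sum = Δs · [f(-2) + f(-1.75) + f(-1.5) + f(-1.25)].
Sum ≈ -0.8453.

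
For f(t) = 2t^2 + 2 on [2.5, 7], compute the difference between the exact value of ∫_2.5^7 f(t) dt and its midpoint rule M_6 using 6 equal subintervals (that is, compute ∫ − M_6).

Exact integral: ∫_2.5^7 f(t) dt = 227.25.
M_6 = 226.828125.
Error = 227.25 − 226.828125 = 0.421875.

0.421875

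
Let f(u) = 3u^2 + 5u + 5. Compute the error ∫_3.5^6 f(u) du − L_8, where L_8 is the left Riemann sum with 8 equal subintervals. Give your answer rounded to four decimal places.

Exact integral: ∫_3.5^6 f(u) du = 245.
L_8 ≈ 232.036133.
Error ≈ 245 − 232.036133 ≈ 12.9639.

12.9639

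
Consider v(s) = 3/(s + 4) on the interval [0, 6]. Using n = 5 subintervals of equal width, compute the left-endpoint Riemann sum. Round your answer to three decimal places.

3.038

Δs = (6 − 0)/5 = 1.2.
Left endpoints: 0, 1.2, 2.4, 3.6, 4.8.
v(0) = 0.75, v(1.2) = 15/26, v(2.4) = 0.46875, v(3.6) = 15/38, v(4.8) = 15/44.
Sum = Δs · [v(0) + v(1.2) + v(2.4) + v(3.6) + v(4.8)].
Sum ≈ 3.038.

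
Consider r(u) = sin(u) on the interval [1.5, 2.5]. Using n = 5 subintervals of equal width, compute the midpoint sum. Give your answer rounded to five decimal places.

0.87334

Δu = (2.5 − 1.5)/5 = 0.2.
Midpoints: 1.6, 1.8, 2, 2.2, 2.4.
r(1.6) ≈ 0.99957, r(1.8) ≈ 0.97385, r(2) ≈ 0.90930, r(2.2) ≈ 0.80850, r(2.4) ≈ 0.67546.
Sum = Δu · [r(1.6) + r(1.8) + r(2) + r(2.2) + r(2.4)].
Sum ≈ 0.87334.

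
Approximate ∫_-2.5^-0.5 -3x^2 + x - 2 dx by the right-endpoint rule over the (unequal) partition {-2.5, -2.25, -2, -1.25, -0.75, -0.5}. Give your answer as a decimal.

Subinterval widths: 0.25, 0.25, 0.75, 0.5, 0.25.
Right endpoints: -2.25, -2, -1.25, -0.75, -0.5.
f(-2.25) = -19.4375, f(-2) = -16, f(-1.25) = -7.9375, f(-0.75) = -4.4375, f(-0.5) = -3.25.
Sum = Σ Δx_i · f(x_i).
Sum = -17.84375.

-17.84375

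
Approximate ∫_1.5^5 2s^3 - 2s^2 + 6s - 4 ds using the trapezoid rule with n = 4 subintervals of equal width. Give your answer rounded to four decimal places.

290.9512

Δs = (5 − 1.5)/4 = 0.875.
f(1.5) = 7.25, f(2.375) = 25.76171875, f(3.25) = 63.03125, f(4.125) = 127.09765625, f(5) = 226.
T_4 = (Δs/2)·[f(s_0) + 2f(s_1) + 2f(s_2) + 2f(s_3) + f(s_4)].
Sum ≈ 290.9512.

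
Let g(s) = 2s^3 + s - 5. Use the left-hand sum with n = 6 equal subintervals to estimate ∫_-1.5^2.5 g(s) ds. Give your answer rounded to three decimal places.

-14.111

Δs = (2.5 − (-1.5))/6 = 2/3.
Left endpoints: -1.5, -5/6, -1/6, 0.5, 7/6, 11/6.
g(-1.5) = -13.25, g(-5/6) = -755/108, g(-1/6) = -559/108, g(0.5) = -4.25, g(7/6) = -71/108, g(11/6) = 989/108.
Sum = Δs · [g(-1.5) + g(-5/6) + g(-1/6) + ...].
Sum ≈ -14.111.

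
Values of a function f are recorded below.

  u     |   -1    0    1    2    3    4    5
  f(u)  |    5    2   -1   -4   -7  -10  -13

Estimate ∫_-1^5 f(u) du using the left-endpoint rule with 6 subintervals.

Δu = 1.
Sum = 1·[5 + 2 + (-1) + (-4) + (-7) + (-10)] = -15.

-15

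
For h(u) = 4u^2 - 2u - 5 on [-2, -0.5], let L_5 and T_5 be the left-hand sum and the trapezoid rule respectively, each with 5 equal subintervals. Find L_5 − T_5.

2.7

L_5 = 9.54.
T_5 = 6.84.
L_5 − T_5 = 2.7.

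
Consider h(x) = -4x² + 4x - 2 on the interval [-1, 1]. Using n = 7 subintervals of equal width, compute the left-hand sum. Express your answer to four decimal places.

-7.9184

Δx = (1 − (-1))/7 = 2/7.
Left endpoints: -1, -5/7, -3/7, -1/7, 1/7, 3/7, 5/7.
h(-1) = -10, h(-5/7) = -338/49, h(-3/7) = -218/49, h(-1/7) = -130/49, h(1/7) = -74/49, h(3/7) = -50/49, h(5/7) = -58/49.
Sum = Δx · [h(-1) + h(-5/7) + h(-3/7) + ...].
Sum ≈ -7.9184.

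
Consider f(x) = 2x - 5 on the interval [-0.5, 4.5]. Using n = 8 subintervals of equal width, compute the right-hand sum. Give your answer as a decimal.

-1.875

Δx = (4.5 − (-0.5))/8 = 0.625.
Right endpoints: 0.125, 0.75, 1.375, 2, 2.625, 3.25, 3.875, 4.5.
f(0.125) = -4.75, f(0.75) = -3.5, f(1.375) = -2.25, f(2) = -1, f(2.625) = 0.25, f(3.25) = 1.5, f(3.875) = 2.75, f(4.5) = 4.
Sum = Δx · [f(0.125) + f(0.75) + f(1.375) + ...].
Sum = -1.875.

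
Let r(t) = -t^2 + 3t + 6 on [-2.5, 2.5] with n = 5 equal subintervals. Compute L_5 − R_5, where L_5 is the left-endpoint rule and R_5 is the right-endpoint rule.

L_5 = 11.25.
R_5 = 26.25.
L_5 − R_5 = -15.

-15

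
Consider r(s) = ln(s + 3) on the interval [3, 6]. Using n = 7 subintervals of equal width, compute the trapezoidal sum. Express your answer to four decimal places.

6.0236

Δs = (6 − 3)/7 = 3/7.
r(3) ≈ 1.7918, r(24/7) ≈ 1.8608, r(27/7) ≈ 1.9253, r(30/7) ≈ 1.9859, r(33/7) ≈ 2.0431, r(36/7) ≈ 2.0971, r(39/7) ≈ 2.1484, r(6) ≈ 2.1972.
T_7 = (Δs/2)·[r(s_0) + 2r(s_1) + ... + 2r(s_{6}) + r(s_7)].
Sum ≈ 6.0236.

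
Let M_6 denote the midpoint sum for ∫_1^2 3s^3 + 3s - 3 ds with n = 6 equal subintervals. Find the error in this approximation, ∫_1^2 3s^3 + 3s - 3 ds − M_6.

Exact integral: ∫_1^2 f(s) ds = 12.75.
M_6 = 12.71875.
Error = 12.75 − 12.71875 = 0.03125.

0.03125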